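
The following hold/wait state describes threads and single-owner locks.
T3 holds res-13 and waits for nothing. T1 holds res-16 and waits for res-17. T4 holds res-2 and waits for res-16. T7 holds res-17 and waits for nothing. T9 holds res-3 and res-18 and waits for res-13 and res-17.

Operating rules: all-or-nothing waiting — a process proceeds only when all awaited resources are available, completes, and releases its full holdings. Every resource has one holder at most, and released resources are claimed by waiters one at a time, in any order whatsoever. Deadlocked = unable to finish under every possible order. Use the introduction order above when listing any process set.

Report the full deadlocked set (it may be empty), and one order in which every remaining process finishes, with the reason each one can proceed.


Nothing here is deadlocked.
Key observation: no waiting chain loops back on itself — every chain ends at a process that waits on nothing, so everyone eventually runs.
A valid finishing order for the others: T3, T7, T1, T4, T9.
Verifying each step:
  T3 waits on nothing -> runs at once and releases res-13
  T7 waits on nothing -> runs at once and releases res-17
  T1: everything it awaited (res-17) is free; runs, freeing res-16
  T4: everything it awaited (res-16) is free; runs, freeing res-2
  T9: everything it awaited (res-13 and res-17) is free; runs, freeing res-3 and res-18


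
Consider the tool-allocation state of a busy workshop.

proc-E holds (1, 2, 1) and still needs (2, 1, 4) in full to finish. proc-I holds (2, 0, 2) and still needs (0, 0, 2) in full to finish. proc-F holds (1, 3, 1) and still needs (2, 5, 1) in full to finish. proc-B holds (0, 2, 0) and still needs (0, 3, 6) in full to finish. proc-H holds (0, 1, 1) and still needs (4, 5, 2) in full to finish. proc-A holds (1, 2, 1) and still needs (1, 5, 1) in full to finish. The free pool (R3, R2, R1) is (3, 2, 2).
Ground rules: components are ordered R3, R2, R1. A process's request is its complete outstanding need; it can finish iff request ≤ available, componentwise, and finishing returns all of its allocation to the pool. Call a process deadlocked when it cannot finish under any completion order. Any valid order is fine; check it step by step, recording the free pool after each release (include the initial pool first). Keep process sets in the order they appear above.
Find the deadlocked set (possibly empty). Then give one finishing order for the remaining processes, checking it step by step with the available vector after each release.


The deadlocked set is proc-F, proc-B, proc-H and proc-A.
Key observation: after proc-I, proc-E the pool peaks at (6, 4, 5), and each blocked process is short somewhere: proc-F on R2; proc-B on R1; proc-H on R2; proc-A on R2.
A valid finishing order for the others: proc-I, proc-E. Verifying each step:
  pool = (3, 2, 2)
  proc-I needs (0, 0, 2) <= (3, 2, 2) -> finishes; pool += (2, 0, 2) = (5, 2, 4)
  proc-E needs (2, 1, 4) <= (5, 2, 4) -> finishes; pool += (1, 2, 1) = (6, 4, 5)
The stuck group stays short no matter what:
  proc-F still needs (2, 5, 1) but only (6, 4, 5) is free — short on R2
  proc-B still needs (0, 3, 6) but only (6, 4, 5) is free — short on R1
  proc-H still needs (4, 5, 2) but only (6, 4, 5) is free — short on R2
  proc-A still needs (1, 5, 1) but only (6, 4, 5) is free — short on R2


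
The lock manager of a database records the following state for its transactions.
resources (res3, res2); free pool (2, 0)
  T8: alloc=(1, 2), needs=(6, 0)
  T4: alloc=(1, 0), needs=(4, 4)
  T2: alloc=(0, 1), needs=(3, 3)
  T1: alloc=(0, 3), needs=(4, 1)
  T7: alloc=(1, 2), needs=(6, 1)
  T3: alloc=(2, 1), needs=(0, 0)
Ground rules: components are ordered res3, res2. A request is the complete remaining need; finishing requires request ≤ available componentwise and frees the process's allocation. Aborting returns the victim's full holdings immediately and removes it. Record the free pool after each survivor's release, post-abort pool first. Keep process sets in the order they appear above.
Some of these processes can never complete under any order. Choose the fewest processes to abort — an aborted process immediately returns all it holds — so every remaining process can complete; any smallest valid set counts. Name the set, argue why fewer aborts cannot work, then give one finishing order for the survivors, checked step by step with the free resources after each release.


The answer: abort T7.
Key observation: the deadlocked T8 becomes finishable only because T7 released (1, 2); it completes at step 5 below.
Why nothing smaller works: aborting no one leaves the state deadlocked as given.
One survivor order: T3, T2, T4, T1, T8. Verifying each step (post-abort pool first):
  pool = (3, 2)
  T3: need (0, 0) fits (3, 2); releases (2, 1), pool now (5, 3)
  T2: need (3, 3) fits (5, 3); releases (0, 1), pool now (5, 4)
  T4: need (4, 4) fits (5, 4); releases (1, 0), pool now (6, 4)
  T1: need (4, 1) fits (6, 4); releases (0, 3), pool now (6, 7)
  T8: need (6, 0) fits (6, 7); releases (1, 2), pool now (7, 9)


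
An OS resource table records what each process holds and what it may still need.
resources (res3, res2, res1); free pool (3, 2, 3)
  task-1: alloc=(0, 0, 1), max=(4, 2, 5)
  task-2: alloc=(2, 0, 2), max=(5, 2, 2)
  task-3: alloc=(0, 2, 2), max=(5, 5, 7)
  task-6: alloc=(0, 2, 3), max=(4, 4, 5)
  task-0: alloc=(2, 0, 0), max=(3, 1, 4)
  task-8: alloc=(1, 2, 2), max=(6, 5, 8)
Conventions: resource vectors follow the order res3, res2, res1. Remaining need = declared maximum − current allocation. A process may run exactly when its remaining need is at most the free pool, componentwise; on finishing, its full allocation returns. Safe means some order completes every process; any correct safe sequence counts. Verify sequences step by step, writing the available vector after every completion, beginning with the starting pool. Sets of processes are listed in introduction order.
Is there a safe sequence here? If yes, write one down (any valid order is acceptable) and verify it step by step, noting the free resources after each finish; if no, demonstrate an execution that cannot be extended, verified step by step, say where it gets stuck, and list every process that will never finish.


SAFE. One safe sequence: task-2, task-6, task-1, task-3, task-8, task-0.
Key observation: the first exact fit in this order is task-2 — it needs (3, 2, 0) with (3, 2, 3) free, meeting a requested resource to the last unit.
Step-by-step check:
  pool = (3, 2, 3)
  run task-2 (needs (3, 2, 0), free (3, 2, 3)); after release of (2, 0, 2) the pool is (5, 2, 5)
  run task-6 (needs (4, 2, 2), free (5, 2, 5)); after release of (0, 2, 3) the pool is (5, 4, 8)
  run task-1 (needs (4, 2, 4), free (5, 4, 8)); after release of (0, 0, 1) the pool is (5, 4, 9)
  run task-3 (needs (5, 3, 5), free (5, 4, 9)); after release of (0, 2, 2) the pool is (5, 6, 11)
  run task-8 (needs (5, 3, 6), free (5, 6, 11)); after release of (1, 2, 2) the pool is (6, 8, 13)
  run task-0 (needs (1, 1, 4), free (6, 8, 13)); after release of (2, 0, 0) the pool is (8, 8, 13)


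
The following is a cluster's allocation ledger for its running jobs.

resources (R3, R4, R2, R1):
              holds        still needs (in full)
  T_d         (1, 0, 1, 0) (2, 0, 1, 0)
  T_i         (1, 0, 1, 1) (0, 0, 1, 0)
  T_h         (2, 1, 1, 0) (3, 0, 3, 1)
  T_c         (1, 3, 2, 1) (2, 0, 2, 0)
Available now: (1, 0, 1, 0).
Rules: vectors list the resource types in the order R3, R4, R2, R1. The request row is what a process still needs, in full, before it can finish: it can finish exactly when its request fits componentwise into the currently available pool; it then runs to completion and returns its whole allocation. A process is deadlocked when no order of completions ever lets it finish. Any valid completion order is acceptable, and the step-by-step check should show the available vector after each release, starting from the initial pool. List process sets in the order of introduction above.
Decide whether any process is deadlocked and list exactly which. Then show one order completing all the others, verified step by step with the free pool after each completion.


Nothing here is deadlocked.
Key observation: no deadlock: T_i fits now, and the freed resources carry the rest through.
The rest can finish in the order T_i, T_d, T_h, T_c. Walking it through:
  pool = (1, 0, 1, 0)
  T_i: need (0, 0, 1, 0) fits (1, 0, 1, 0); releases (1, 0, 1, 1), pool now (2, 0, 2, 1)
  T_d: need (2, 0, 1, 0) fits (2, 0, 2, 1); releases (1, 0, 1, 0), pool now (3, 0, 3, 1)
  T_h: need (3, 0, 3, 1) fits (3, 0, 3, 1); releases (2, 1, 1, 0), pool now (5, 1, 4, 1)
  T_c: need (2, 0, 2, 0) fits (5, 1, 4, 1); releases (1, 3, 2, 1), pool now (6, 4, 6, 2)


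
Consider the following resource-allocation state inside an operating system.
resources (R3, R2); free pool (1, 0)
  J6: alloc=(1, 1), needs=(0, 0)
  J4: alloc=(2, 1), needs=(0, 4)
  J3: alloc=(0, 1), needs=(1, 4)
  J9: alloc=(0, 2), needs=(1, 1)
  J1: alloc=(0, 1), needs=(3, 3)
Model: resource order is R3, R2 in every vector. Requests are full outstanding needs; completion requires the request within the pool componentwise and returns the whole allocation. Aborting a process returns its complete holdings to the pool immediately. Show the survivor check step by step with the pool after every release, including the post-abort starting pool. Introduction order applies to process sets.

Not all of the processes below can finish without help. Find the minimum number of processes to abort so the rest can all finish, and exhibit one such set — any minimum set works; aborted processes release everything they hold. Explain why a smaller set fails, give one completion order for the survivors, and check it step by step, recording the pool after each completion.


Minimum abort set: J4.
Key observation: the returned (2, 1) from J4 is what brings J1 — unrunnable before, under any order — into play at step 2.
Minimality: the empty abort set fails — the state is deadlocked as it stands.
Survivors finish in the order: J9, J1, J6, J3. Step-by-step check (pool after the aborts first):
  pool = (3, 1)
  J9 needs (1, 1) <= (3, 1) -> finishes; pool += (0, 2) = (3, 3)
  J1 needs (3, 3) <= (3, 3) -> finishes; pool += (0, 1) = (3, 4)
  J6 needs (0, 0) <= (3, 4) -> finishes; pool += (1, 1) = (4, 5)
  J3 needs (1, 4) <= (4, 5) -> finishes; pool += (0, 1) = (4, 6)


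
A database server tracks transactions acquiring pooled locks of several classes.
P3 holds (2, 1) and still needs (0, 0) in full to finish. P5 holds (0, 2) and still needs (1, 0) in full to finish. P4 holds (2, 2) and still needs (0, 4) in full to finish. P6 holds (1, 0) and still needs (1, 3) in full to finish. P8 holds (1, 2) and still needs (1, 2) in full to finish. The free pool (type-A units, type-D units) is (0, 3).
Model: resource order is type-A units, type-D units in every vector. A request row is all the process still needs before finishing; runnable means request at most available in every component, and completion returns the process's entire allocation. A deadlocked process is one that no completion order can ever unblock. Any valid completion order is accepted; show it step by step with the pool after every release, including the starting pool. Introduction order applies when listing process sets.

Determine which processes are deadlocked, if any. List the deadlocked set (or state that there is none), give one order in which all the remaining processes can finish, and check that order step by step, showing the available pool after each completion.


Nothing here is deadlocked.
Key observation: beginning at P3, releases accumulate fast enough that every process eventually fits.
One completion order for the rest: P3, P8, P4, P6, P5. Check, step by step:
  pool = (0, 3)
  run P3 (needs (0, 0), free (0, 3)); after release of (2, 1) the pool is (2, 4)
  run P8 (needs (1, 2), free (2, 4)); after release of (1, 2) the pool is (3, 6)
  run P4 (needs (0, 4), free (3, 6)); after release of (2, 2) the pool is (5, 8)
  run P6 (needs (1, 3), free (5, 8)); after release of (1, 0) the pool is (6, 8)
  run P5 (needs (1, 0), free (6, 8)); after release of (0, 2) the pool is (6, 10)


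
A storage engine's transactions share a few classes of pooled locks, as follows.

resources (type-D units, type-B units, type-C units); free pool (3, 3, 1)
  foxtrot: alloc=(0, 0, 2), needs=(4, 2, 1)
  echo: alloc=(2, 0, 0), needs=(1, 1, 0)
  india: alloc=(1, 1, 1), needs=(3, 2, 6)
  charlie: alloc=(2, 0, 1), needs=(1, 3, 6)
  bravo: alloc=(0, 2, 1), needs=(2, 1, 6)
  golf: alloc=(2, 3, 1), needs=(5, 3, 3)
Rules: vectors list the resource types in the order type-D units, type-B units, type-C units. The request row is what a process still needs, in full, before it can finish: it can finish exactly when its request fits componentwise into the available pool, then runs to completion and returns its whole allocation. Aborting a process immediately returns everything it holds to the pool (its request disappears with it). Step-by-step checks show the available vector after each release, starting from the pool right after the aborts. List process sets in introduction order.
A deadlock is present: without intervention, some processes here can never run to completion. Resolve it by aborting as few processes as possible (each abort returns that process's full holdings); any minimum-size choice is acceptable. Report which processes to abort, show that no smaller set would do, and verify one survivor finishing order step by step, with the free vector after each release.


The answer: abort india and bravo.
Key observation: aborting india and bravo returns (1, 3, 2), and charlie — hopeless before — runs at step 4 with the returned capacity in the pool.
Why nothing smaller works — every single abort fails: foxtrot alone leaves india blocked (short on type-C units); echo alone leaves india blocked (short on type-C units); india alone leaves charlie blocked (short on type-C units); charlie alone leaves india blocked (short on type-C units); bravo alone leaves india blocked (short on type-C units); golf alone leaves india blocked (short on type-C units).
The survivors complete as echo, golf, foxtrot, charlie. Check, step by step (starting from the post-abort pool):
  pool = (4, 6, 3)
  echo needs (1, 1, 0) <= (4, 6, 3) -> finishes; pool += (2, 0, 0) = (6, 6, 3)
  golf needs (5, 3, 3) <= (6, 6, 3) -> finishes; pool += (2, 3, 1) = (8, 9, 4)
  foxtrot needs (4, 2, 1) <= (8, 9, 4) -> finishes; pool += (0, 0, 2) = (8, 9, 6)
  charlie needs (1, 3, 6) <= (8, 9, 6) -> finishes; pool += (2, 0, 1) = (10, 9, 7)


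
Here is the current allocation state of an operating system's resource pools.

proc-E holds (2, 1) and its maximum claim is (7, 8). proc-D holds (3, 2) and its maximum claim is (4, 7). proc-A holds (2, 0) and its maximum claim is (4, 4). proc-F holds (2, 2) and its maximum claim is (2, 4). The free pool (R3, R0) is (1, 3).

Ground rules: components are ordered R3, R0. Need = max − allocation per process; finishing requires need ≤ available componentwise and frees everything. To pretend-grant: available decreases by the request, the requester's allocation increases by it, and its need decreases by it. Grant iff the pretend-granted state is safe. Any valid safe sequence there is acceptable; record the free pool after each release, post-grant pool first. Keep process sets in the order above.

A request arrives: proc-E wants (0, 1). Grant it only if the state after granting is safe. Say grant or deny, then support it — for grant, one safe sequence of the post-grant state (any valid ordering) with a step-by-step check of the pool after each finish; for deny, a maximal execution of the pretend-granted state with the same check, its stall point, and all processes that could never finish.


DENY — the pretend-granted state is unsafe.
Key observation: after proc-F, proc-A complete, (5, 4) is the best the pool ever gets, yet each leftover process wants more R0.
Pretend the grant happened; the run proc-F, proc-A goes as far as possible. Check, step by step:
  pool = (1, 2)
  proc-F: need (0, 2) fits (1, 2); releases (2, 2), pool now (3, 4)
  proc-A: need (2, 4) fits (3, 4); releases (2, 0), pool now (5, 4)
  proc-E cannot run: need (5, 6) vs free (5, 4) (insufficient R0)
  proc-D cannot run: need (1, 5) vs free (5, 4) (insufficient R0)
Had the request been granted, proc-E and proc-D could never finish.


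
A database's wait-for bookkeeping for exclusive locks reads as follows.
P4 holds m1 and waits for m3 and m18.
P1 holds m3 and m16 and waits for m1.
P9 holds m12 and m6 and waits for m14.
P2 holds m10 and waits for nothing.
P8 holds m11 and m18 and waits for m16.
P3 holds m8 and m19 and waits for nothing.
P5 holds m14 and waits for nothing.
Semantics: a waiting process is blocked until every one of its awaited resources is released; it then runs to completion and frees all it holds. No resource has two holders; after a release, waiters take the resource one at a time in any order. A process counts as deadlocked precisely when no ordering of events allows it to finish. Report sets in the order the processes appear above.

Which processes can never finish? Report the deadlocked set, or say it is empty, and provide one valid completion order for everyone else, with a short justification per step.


Deadlocked: P4, P1 and P8.
Key observation: the knot is the closed ring of waits P4 -> P1 -> P4; P8 is caught in further circular waits.
The rest can finish in the order P2, P3, P5, P9.
Walking it through:
  P2 waits on nothing -> runs at once and releases m10
  P3 waits on nothing -> runs at once and releases m8 and m19
  P5 waits on nothing -> runs at once and releases m14
  P9 waits on m14 — all released -> runs and releases m12 and m6


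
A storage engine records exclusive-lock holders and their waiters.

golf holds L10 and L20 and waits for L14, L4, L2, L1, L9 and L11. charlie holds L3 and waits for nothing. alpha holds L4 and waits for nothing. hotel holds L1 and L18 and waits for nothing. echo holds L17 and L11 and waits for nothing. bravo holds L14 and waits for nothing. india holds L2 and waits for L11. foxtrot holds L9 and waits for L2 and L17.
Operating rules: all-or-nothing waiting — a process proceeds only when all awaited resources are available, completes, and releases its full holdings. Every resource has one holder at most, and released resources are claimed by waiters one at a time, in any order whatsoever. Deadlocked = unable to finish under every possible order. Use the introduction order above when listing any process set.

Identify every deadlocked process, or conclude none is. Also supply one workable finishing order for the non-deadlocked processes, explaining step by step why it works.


Nothing here is deadlocked.
Key observation: although several processes wait, no cycle exists — each chain bottoms out at a free runner.
One completion order for the rest: charlie, bravo, echo, hotel, alpha, india, foxtrot, golf.
Check, step by step:
  charlie waits on nothing -> runs at once and releases L3
  bravo waits on nothing -> runs at once and releases L14
  echo waits on nothing -> runs at once and releases L17 and L11
  hotel waits on nothing -> runs at once and releases L1 and L18
  alpha waits on nothing -> runs at once and releases L4
  run india (all its waits — L11 — are resolved); releases L2
  run foxtrot (all its waits — L2 and L17 — are resolved); releases L9
  run golf (all its waits — L14, L4, L2, L1, L9 and L11 — are resolved); releases L10 and L20


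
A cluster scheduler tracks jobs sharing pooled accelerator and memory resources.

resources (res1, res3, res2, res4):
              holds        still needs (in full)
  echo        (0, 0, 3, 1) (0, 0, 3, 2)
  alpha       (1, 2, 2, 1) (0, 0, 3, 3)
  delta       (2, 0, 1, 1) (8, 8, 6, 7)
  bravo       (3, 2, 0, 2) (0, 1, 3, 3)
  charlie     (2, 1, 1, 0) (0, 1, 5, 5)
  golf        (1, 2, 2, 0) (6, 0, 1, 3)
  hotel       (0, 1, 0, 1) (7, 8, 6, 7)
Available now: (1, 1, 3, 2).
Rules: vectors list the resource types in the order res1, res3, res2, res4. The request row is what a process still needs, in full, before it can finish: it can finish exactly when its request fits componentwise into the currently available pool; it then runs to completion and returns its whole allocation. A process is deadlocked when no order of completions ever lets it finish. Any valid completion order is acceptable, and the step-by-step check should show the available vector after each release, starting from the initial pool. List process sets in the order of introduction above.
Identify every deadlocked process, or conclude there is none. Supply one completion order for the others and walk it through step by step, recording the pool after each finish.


Deadlocked set: delta and hotel.
Key observation: the wall is res4: completing echo, bravo, charlie, golf, alpha brings the pool only to (8, 8, 11, 6), and all the rest need more.
A valid finishing order for the others: echo, bravo, charlie, golf, alpha. Walking it through:
  pool = (1, 1, 3, 2)
  echo: need (0, 0, 3, 2) fits (1, 1, 3, 2); releases (0, 0, 3, 1), pool now (1, 1, 6, 3)
  bravo: need (0, 1, 3, 3) fits (1, 1, 6, 3); releases (3, 2, 0, 2), pool now (4, 3, 6, 5)
  charlie: need (0, 1, 5, 5) fits (4, 3, 6, 5); releases (2, 1, 1, 0), pool now (6, 4, 7, 5)
  golf: need (6, 0, 1, 3) fits (6, 4, 7, 5); releases (1, 2, 2, 0), pool now (7, 6, 9, 5)
  alpha: need (0, 0, 3, 3) fits (7, 6, 9, 5); releases (1, 2, 2, 1), pool now (8, 8, 11, 6)
None of the blocked processes ever fits:
  delta still needs (8, 8, 6, 7) but only (8, 8, 11, 6) is free — short on res4
  hotel still needs (7, 8, 6, 7) but only (8, 8, 11, 6) is free — short on res4


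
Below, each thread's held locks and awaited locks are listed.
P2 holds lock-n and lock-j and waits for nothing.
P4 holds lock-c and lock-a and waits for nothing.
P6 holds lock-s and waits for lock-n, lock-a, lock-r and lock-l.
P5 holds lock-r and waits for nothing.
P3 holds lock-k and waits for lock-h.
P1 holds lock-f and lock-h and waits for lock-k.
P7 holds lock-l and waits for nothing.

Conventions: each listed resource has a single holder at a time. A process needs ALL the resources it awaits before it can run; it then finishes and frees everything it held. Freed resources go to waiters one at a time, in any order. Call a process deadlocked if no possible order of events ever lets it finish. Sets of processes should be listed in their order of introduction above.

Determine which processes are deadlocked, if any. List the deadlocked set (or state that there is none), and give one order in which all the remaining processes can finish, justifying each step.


Deadlocked: P3 and P1.
Key observation: the loop P3 -> P1 -> P3 blocks itself forever; no other process is dragged down with it.
A valid finishing order for the others: P2, P5, P4, P7, P6.
Walking it through:
  P2 waits on nothing -> runs at once and releases lock-n and lock-j
  P5 waits on nothing -> runs at once and releases lock-r
  P4 waits on nothing -> runs at once and releases lock-c and lock-a
  P7 waits on nothing -> runs at once and releases lock-l
  run P6 (all its waits — lock-n, lock-a, lock-r and lock-l — are resolved); releases lock-s


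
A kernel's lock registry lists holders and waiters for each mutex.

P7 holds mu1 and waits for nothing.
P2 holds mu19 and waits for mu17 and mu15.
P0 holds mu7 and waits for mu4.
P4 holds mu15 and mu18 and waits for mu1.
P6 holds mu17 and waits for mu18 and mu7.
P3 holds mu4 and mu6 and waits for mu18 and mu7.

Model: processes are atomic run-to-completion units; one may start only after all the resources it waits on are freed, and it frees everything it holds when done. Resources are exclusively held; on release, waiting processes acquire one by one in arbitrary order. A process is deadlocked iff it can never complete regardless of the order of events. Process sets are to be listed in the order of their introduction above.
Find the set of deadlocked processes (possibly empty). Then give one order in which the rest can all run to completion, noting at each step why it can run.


Deadlocked: P2, P0, P6 and P3.
Key observation: the wait chain closes on itself along P0 -> P3 -> P0; P2 and P6 wait into the deadlock from upstream.
A valid finishing order for the others: P7, P4.
Step-by-step check:
  run P7 (it waits on nothing); releases mu1
  P4 waits on mu1 — all released -> runs and releases mu15 and mu18


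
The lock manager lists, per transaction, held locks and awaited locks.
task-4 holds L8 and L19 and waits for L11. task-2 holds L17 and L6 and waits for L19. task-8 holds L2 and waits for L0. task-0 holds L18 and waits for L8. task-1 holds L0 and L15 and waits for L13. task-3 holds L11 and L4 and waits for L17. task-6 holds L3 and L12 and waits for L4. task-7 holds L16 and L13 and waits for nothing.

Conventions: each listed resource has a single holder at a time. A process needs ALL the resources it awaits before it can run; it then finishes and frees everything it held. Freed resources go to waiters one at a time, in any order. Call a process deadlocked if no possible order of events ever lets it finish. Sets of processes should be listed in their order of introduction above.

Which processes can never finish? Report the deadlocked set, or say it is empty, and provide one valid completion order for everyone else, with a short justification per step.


Deadlocked set: task-4, task-2, task-0, task-3 and task-6.
Key observation: nobody on the ring task-4 -> task-3 -> task-2 -> task-4 can start until another member finishes, which never happens; task-0 and task-6 wait into the deadlock from upstream.
A valid finishing order for the others: task-7, task-1, task-8.
Step-by-step check:
  task-7 waits on nothing -> runs at once and releases L16 and L13
  task-1 waits on L13 — all released -> runs and releases L0 and L15
  task-8 waits on L0 — all released -> runs and releases L2


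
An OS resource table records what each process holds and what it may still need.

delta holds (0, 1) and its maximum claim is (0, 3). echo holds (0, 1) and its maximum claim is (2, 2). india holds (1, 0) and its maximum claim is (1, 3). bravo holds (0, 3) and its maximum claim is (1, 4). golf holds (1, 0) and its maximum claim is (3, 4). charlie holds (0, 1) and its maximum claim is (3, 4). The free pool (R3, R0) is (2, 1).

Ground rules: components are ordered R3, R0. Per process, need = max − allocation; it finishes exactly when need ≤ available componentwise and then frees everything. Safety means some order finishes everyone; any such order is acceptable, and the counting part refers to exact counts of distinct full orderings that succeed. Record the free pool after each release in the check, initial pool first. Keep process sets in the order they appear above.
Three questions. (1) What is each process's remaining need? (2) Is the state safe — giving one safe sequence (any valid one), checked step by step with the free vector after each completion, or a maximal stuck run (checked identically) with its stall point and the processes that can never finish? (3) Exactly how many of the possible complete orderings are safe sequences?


(1) Remaining need (order R3, R0):
  delta: (0, 2)
  echo: (2, 1)
  india: (0, 3)
  bravo: (1, 1)
  golf: (2, 4)
  charlie: (3, 3)
(2) SAFE, for example via the order bravo, golf, charlie, echo, india, delta.
Key observation: bravo is the earliest step where a requested resource binds exactly: need (1, 1), pool (2, 1) at its turn.
Step-by-step check:
  pool = (2, 1)
  bravo needs (1, 1) <= (2, 1) -> finishes; pool += (0, 3) = (2, 4)
  golf needs (2, 4) <= (2, 4) -> finishes; pool += (1, 0) = (3, 4)
  charlie needs (3, 3) <= (3, 4) -> finishes; pool += (0, 1) = (3, 5)
  echo needs (2, 1) <= (3, 5) -> finishes; pool += (0, 1) = (3, 6)
  india needs (0, 3) <= (3, 6) -> finishes; pool += (1, 0) = (4, 6)
  delta needs (0, 2) <= (4, 6) -> finishes; pool += (0, 1) = (4, 7)
(3) Precisely 104 of the possible complete orderings are safe sequences.


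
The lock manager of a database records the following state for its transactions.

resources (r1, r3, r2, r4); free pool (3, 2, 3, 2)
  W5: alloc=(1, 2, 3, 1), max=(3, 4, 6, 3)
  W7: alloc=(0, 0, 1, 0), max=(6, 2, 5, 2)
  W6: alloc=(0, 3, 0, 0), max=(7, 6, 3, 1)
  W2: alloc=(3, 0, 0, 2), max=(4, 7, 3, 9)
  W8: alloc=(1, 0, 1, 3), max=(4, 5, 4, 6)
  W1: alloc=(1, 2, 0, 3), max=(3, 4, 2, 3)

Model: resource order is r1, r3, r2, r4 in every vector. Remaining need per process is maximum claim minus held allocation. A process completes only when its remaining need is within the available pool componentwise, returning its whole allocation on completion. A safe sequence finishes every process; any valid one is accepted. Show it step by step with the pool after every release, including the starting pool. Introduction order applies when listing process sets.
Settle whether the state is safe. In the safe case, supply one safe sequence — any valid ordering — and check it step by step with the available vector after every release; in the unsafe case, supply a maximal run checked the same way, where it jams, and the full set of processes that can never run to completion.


UNSAFE.
Key observation: after W5, W1, W8, W7 the pool peaks at (6, 6, 8, 9), and each blocked process is short somewhere: W6 on r1; W2 on r3.
The run W5, W1, W8, W7 cannot be extended any further. Check, step by step:
  pool = (3, 2, 3, 2)
  W5 needs (2, 2, 3, 2) <= (3, 2, 3, 2) -> finishes; pool += (1, 2, 3, 1) = (4, 4, 6, 3)
  W1 needs (2, 2, 2, 0) <= (4, 4, 6, 3) -> finishes; pool += (1, 2, 0, 3) = (5, 6, 6, 6)
  W8 needs (3, 5, 3, 3) <= (5, 6, 6, 6) -> finishes; pool += (1, 0, 1, 3) = (6, 6, 7, 9)
  W7 needs (6, 2, 4, 2) <= (6, 6, 7, 9) -> finishes; pool += (0, 0, 1, 0) = (6, 6, 8, 9)
  W6 cannot run: need (7, 3, 3, 1) vs free (6, 6, 8, 9) (insufficient r1)
  W2 cannot run: need (1, 7, 3, 7) vs free (6, 6, 8, 9) (insufficient r3)
Never able to finish: W6 and W2.


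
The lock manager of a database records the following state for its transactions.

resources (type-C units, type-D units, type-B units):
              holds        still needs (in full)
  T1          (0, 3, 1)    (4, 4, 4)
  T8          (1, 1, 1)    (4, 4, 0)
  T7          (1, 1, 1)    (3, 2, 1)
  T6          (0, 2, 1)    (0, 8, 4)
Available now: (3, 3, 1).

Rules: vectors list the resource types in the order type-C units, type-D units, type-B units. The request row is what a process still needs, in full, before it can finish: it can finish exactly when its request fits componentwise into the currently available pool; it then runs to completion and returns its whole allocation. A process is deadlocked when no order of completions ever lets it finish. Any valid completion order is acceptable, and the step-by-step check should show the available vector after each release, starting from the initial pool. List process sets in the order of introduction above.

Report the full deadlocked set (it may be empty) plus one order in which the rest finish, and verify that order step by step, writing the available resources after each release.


Deadlocked: T1 and T6.
Key observation: once T7, T8 finish, the pool peaks at (5, 5, 3) — and every remaining process still needs more type-B units than that.
A valid finishing order for the others: T7, T8. Verifying each step:
  pool = (3, 3, 1)
  T7 needs (3, 2, 1) <= (3, 3, 1) -> finishes; pool += (1, 1, 1) = (4, 4, 2)
  T8 needs (4, 4, 0) <= (4, 4, 2) -> finishes; pool += (1, 1, 1) = (5, 5, 3)
The stuck group stays short no matter what:
  T1 still needs (4, 4, 4) but only (5, 5, 3) is free — short on type-B units
  T6 still needs (0, 8, 4) but only (5, 5, 3) is free — short on type-D units and type-B units


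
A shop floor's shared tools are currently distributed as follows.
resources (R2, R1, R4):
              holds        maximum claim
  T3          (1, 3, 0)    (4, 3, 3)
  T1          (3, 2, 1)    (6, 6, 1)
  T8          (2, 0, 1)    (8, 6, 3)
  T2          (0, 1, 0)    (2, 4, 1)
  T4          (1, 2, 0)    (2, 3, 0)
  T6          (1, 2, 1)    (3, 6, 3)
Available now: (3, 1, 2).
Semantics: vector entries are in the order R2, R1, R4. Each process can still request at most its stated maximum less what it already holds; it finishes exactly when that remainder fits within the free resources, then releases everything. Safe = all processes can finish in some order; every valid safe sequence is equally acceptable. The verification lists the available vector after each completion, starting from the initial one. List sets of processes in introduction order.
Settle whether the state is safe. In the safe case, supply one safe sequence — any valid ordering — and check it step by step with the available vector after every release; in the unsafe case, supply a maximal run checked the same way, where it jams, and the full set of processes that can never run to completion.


SAFE, for example via the order T4, T2, T6, T3, T8, T1.
Key observation: at T4 the run first touches a limit — (1, 1, 0) against (3, 1, 2), exact on a resource it actually requests.
Check, step by step:
  pool = (3, 1, 2)
  T4 needs (1, 1, 0) <= (3, 1, 2) -> finishes; pool += (1, 2, 0) = (4, 3, 2)
  T2 needs (2, 3, 1) <= (4, 3, 2) -> finishes; pool += (0, 1, 0) = (4, 4, 2)
  T6 needs (2, 4, 2) <= (4, 4, 2) -> finishes; pool += (1, 2, 1) = (5, 6, 3)
  T3 needs (3, 0, 3) <= (5, 6, 3) -> finishes; pool += (1, 3, 0) = (6, 9, 3)
  T8 needs (6, 6, 2) <= (6, 9, 3) -> finishes; pool += (2, 0, 1) = (8, 9, 4)
  T1 needs (3, 4, 0) <= (8, 9, 4) -> finishes; pool += (3, 2, 1) = (11, 11, 5)


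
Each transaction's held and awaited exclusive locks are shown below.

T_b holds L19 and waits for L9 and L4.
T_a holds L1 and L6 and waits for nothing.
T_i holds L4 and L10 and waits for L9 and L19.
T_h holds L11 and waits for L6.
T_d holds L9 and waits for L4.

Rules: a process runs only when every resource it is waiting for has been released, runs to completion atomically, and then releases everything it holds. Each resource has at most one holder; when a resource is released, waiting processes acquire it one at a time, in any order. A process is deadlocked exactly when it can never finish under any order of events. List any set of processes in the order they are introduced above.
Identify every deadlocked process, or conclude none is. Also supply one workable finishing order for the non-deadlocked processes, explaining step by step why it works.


The deadlocked set is T_b, T_i and T_d.
Key observation: the knot is the closed ring of waits T_b -> T_i -> T_b; T_d is caught in further circular waits.
One completion order for the rest: T_a, T_h.
Verifying each step:
  T_a waits on nothing -> runs at once and releases L1 and L6
  T_h waits on L6 — all released -> runs and releases L11


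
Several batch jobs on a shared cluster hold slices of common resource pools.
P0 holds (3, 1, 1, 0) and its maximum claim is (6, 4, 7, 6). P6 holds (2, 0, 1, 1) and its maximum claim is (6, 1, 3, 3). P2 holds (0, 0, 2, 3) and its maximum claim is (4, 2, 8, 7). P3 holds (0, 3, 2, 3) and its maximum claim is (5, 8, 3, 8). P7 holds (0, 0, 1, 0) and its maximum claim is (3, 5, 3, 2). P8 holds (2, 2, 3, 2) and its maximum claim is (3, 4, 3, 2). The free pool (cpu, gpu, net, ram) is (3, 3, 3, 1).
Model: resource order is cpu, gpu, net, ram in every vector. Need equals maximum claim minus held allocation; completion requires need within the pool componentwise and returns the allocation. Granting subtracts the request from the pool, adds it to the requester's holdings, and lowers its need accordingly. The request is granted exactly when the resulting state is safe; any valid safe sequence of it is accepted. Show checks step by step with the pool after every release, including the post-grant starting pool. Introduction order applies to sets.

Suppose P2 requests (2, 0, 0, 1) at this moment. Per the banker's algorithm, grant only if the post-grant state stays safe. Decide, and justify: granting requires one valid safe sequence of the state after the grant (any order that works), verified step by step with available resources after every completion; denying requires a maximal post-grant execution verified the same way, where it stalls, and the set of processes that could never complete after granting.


DENY — the pretend-granted state is unsafe.
Key observation: after P8, P7 the pool peaks at (3, 5, 7, 2), and each blocked process is short somewhere: P0 on ram; P6 on cpu; P2 on ram; P3 on cpu, ram.
After a pretend grant, a maximal execution: P8, P7 — then nothing else fits. Check, step by step:
  pool = (1, 3, 3, 0)
  run P8 (needs (1, 2, 0, 0), free (1, 3, 3, 0)); after release of (2, 2, 3, 2) the pool is (3, 5, 6, 2)
  run P7 (needs (3, 5, 2, 2), free (3, 5, 6, 2)); after release of (0, 0, 1, 0) the pool is (3, 5, 7, 2)
  P0 cannot run: need (3, 3, 6, 6) vs free (3, 5, 7, 2) (insufficient ram)
  P6 cannot run: need (4, 1, 2, 2) vs free (3, 5, 7, 2) (insufficient cpu)
  P2 cannot run: need (2, 2, 6, 3) vs free (3, 5, 7, 2) (insufficient ram)
  P3 cannot run: need (5, 5, 1, 5) vs free (3, 5, 7, 2) (insufficient cpu and ram)
Post-grant, the permanently blocked set is P0, P6, P2 and P3.


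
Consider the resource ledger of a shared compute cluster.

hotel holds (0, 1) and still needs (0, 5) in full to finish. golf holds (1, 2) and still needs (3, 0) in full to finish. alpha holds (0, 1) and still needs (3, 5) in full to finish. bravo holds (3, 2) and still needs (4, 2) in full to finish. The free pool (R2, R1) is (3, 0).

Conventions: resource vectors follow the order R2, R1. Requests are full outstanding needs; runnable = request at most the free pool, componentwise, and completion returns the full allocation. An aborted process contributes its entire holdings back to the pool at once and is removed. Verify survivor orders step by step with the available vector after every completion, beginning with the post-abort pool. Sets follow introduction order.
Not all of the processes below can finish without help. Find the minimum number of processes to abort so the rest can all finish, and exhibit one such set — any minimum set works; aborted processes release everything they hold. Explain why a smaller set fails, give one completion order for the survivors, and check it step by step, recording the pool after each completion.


Abort alpha.
Key observation: aborting alpha returns (0, 1), and hotel — hopeless before — runs at step 3 with the returned capacity in the pool.
Why nothing smaller works: aborting no one leaves the state deadlocked as given.
Survivors finish in the order: golf, bravo, hotel. Check, step by step (pool after the aborts first):
  pool = (3, 1)
  golf: need (3, 0) fits (3, 1); releases (1, 2), pool now (4, 3)
  bravo: need (4, 2) fits (4, 3); releases (3, 2), pool now (7, 5)
  hotel: need (0, 5) fits (7, 5); releases (0, 1), pool now (7, 6)


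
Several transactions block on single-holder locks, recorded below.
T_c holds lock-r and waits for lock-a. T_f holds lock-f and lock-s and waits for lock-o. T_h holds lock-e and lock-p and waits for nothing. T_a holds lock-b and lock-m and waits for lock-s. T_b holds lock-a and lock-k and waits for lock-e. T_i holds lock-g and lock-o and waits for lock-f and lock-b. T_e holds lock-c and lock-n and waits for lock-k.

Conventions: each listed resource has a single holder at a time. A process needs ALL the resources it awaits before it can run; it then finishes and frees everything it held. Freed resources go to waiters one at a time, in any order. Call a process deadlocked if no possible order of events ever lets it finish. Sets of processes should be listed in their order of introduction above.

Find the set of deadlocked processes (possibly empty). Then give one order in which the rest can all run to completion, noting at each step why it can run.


Deadlocked set: T_f, T_a and T_i.
Key observation: the wait chain closes on itself along T_f -> T_i -> T_f; T_a is caught in further circular waits.
The rest can finish in the order T_h, T_b, T_e, T_c.
Walking it through:
  run T_h (it waits on nothing); releases lock-e and lock-p
  run T_b (all its waits — lock-e — are resolved); releases lock-a and lock-k
  run T_e (all its waits — lock-k — are resolved); releases lock-c and lock-n
  run T_c (all its waits — lock-a — are resolved); releases lock-r
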